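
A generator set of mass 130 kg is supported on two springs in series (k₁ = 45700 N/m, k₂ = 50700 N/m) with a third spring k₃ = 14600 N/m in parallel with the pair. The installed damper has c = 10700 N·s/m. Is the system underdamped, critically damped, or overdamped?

Series pair: k_s = k₁k₂/(k₁+k₂) = (45700)(50700)/(45700 + 50700) = 24040 N/m. In parallel with k₃: k_eq = 24040 + 14600 = 38640 N/m.
c_c = 2√(k_eq·m) = 4482 N·s/m; ζ = c/c_c = 10700/4482 = 2.39.
Since ζ > 1 the system is overdamped.

overdamped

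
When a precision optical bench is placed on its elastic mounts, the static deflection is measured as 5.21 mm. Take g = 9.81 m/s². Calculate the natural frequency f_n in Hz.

ω_n = √(g/δ_st) = √(9.81/0.00521) = √1883 = 43.39 rad/s.
f_n = ω_n/(2π) = 43.39/6.283 = 6.906 Hz.

6.91 Hz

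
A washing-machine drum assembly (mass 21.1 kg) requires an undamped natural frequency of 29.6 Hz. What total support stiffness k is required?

730000 N/m

ω_n = 2πf_n = 2π × 29.6 = 186.0 rad/s.
k = m·ω_n² = 21.1 × 186.0² = 21.1 × 34590 = 729800 N/m.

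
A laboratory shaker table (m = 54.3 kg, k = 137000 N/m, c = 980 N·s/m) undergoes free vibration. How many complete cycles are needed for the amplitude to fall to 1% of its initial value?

ζ = c/(2√(km)) = 980/(2√(137000 × 54.3)) = 980/5455 = 0.1797.
Logarithmic decrement δ = 2πζ/√(1 − ζ²) = 2π × 0.1797/√(1 − 0.0323) = 1.147.
x_n/x₀ = e^(−nδ) ≤ 0.01; take ln: n ≥ ln(1/0.01)/δ = 4.605/1.147 = 4.013.
So 5 complete cycles are required.

5 cycles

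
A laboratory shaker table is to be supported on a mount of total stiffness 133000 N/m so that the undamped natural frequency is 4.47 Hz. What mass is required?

169 kg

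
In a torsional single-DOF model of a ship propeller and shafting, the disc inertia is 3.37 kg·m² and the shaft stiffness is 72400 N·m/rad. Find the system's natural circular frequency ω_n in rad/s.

ω_n = √(k_t/J) = √(72400/3.37) = √21480 = 146.6 rad/s.

147 rad/s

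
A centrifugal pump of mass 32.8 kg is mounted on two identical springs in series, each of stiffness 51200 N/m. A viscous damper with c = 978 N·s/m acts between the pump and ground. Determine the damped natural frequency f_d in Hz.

3.76 Hz

Series springs: 1/k_eq = 2/51200, so k_eq = 51200/2 = 25600 N/m.
ω_n = √(k_eq/m) = √(25600/32.8) = 27.94 rad/s.
Critical damping c_c = 2√(k_eq·m) = 2√(25600 × 32.8) = 1833 N·s/m, so ζ = c/c_c = 978/1833 = 0.5336.
ω_d = ω_n√(1 − ζ²) = 27.94 × √(1 − 0.285) = 23.63 rad/s.
f_d = ω_d/(2π) = 3.760 Hz.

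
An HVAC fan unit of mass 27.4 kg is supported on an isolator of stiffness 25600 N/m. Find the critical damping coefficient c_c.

c_c = 2√(k·m) = 2√(25600 × 27.4) = 2 × 837.5 = 1675 N·s/m.

1680 N·s/m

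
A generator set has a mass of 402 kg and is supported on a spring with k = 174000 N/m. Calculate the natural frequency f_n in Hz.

ω_n = √(k/m) = √(174000/402) = √432.8 = 20.80 rad/s.
f_n = ω_n/(2π) = 20.80/6.283 = 3.311 Hz.

3.31 Hz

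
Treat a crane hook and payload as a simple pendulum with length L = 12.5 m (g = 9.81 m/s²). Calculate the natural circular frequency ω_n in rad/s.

0.886 rad/s

For a simple pendulum ω_n = √(g/L) = √(9.81/12.5) = √0.7848 = 0.8859 rad/s.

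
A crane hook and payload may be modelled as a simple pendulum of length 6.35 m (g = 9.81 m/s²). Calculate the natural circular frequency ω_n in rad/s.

1.24 rad/s

For a simple pendulum ω_n = √(g/L) = √(9.81/6.35) = √1.545 = 1.243 rad/s.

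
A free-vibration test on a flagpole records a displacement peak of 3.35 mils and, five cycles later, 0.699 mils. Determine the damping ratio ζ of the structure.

Logarithmic decrement δ = (1/n)·ln(x₀/x_n) = (1/5)·ln(3.35/0.699) = (1/5)·ln(4.793) = 0.3134.
ζ = δ/√(4π² + δ²) = 0.3134/√(39.48 + 0.0982) = 0.3134/6.291 = 0.04982.

0.0498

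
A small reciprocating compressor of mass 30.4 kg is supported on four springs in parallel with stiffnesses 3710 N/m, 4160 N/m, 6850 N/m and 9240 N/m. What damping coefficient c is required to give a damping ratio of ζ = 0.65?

Parallel springs add: k_eq = 3710 + 4160 + 6850 + 9240 = 23960 N/m.
c_c = 2√(k_eq·m) = 2√(23960 × 30.4) = 1707 N·s/m.
c = ζ·c_c = 0.65 × 1707 = 1109 N·s/m.

1110 N·s/m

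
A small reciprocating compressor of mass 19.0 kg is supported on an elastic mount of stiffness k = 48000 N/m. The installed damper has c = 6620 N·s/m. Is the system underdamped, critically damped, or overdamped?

c_c = 2√(k·m) = 1910 N·s/m; ζ = c/c_c = 6620/1910 = 3.47.
Since ζ > 1 the system is overdamped.

overdamped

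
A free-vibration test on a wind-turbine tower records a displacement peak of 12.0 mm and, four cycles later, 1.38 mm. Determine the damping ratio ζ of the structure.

Logarithmic decrement δ = (1/n)·ln(x₀/x_n) = (1/4)·ln(12.0/1.38) = (1/4)·ln(8.696) = 0.5407.
ζ = δ/√(4π² + δ²) = 0.5407/√(39.48 + 0.292) = 0.5407/6.306 = 0.08574.

0.0857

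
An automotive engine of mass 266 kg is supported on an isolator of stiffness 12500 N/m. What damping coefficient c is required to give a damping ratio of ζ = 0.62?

2260 N·s/m

c_c = 2√(k·m) = 2√(12500 × 266) = 3647 N·s/m.
c = ζ·c_c = 0.62 × 3647 = 2261 N·s/m.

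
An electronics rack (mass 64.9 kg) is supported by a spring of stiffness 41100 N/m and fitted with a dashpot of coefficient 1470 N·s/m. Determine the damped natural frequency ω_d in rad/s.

22.5 rad/s

ω_n = √(k/m) = √(41100/64.9) = 25.17 rad/s.
Critical damping c_c = 2√(k·m) = 2√(41100 × 64.9) = 3266 N·s/m, so ζ = c/c_c = 1470/3266 = 0.4500.
ω_d = ω_n√(1 − ζ²) = 25.17 × √(1 − 0.203) = 22.47 rad/s.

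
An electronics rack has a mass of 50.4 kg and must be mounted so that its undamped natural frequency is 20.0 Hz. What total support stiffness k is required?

796000 N/m

ω_n = 2πf_n = 2π × 20.0 = 125.7 rad/s.
k = m·ω_n² = 50.4 × 125.7² = 50.4 × 15790 = 795900 N/m.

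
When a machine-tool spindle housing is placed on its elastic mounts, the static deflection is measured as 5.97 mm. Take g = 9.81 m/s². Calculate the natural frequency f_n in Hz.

6.45 Hz

ω_n = √(g/δ_st) = √(9.81/0.00597) = √1643 = 40.54 rad/s.
f_n = ω_n/(2π) = 40.54/6.283 = 6.452 Hz.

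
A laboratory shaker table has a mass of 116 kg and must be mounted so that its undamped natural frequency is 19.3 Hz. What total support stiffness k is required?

ω_n = 2πf_n = 2π × 19.3 = 121.3 rad/s.
k = m·ω_n² = 116 × 121.3² = 116 × 14710 = 1706000 N/m.

1710000 N/m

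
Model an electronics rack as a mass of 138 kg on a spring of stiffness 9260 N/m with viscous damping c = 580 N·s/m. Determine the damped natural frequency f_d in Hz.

1.26 Hz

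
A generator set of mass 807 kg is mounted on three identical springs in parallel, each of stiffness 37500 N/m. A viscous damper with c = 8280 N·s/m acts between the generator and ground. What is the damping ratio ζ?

0.434

Parallel springs add: k_eq = 3 × 37500 = 112500 N/m.
ω_n = √(k_eq/m) = √(112500/807) = 11.81 rad/s.
Critical damping c_c = 2√(k_eq·m) = 2√(112500 × 807) = 19060 N·s/m, so ζ = c/c_c = 8280/19060 = 0.4345.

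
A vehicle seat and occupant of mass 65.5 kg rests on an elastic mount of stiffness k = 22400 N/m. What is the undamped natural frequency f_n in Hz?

ω_n = √(k/m) = √(22400/65.5) = √342.0 = 18.49 rad/s.
f_n = ω_n/(2π) = 18.49/6.283 = 2.943 Hz.

2.94 Hz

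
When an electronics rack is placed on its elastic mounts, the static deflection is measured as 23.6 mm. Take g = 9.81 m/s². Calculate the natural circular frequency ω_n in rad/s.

20.4 rad/s

ω_n = √(g/δ_st) = √(9.81/0.0236) = √415.7 = 20.39 rad/s.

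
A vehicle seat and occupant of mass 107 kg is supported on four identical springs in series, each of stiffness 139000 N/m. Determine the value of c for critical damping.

Series springs: 1/k_eq = 4/139000, so k_eq = 139000/4 = 34750 N/m.
c_c = 2√(k_eq·m) = 2√(34750 × 107) = 2 × 1928 = 3857 N·s/m.

3860 N·s/m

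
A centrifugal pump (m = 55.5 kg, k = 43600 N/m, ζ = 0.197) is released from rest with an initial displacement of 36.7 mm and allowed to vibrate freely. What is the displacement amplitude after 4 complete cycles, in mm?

Logarithmic decrement δ = 2πζ/√(1 − ζ²) = 2π × 0.1970/√(1 − 0.0388) = 1.263.
After n cycles, x_n/x₀ = e^(−nδ), so x_4 = 36.7 × e^(−4 × 1.263) = 36.7 × 0.006409 = 0.2352 mm.

0.235 mm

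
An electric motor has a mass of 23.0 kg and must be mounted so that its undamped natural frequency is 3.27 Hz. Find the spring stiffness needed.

9710 N/m

ω_n = 2πf_n = 2π × 3.27 = 20.55 rad/s.
k = m·ω_n² = 23.0 × 20.55² = 23.0 × 422.1 = 9709 N/m.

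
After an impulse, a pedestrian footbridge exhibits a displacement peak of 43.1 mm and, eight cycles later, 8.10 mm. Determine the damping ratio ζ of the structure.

0.0332

Logarithmic decrement δ = (1/n)·ln(x₀/x_n) = (1/8)·ln(43.1/8.10) = (1/8)·ln(5.321) = 0.2090.
ζ = δ/√(4π² + δ²) = 0.2090/√(39.48 + 0.0437) = 0.2090/6.287 = 0.03324.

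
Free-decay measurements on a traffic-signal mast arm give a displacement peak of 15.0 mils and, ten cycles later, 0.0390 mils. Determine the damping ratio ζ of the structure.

Logarithmic decrement δ = (1/n)·ln(x₀/x_n) = (1/10)·ln(15.0/0.0390) = (1/10)·ln(384.6) = 0.5952.
ζ = δ/√(4π² + δ²) = 0.5952/√(39.48 + 0.354) = 0.5952/6.311 = 0.09431.

0.0943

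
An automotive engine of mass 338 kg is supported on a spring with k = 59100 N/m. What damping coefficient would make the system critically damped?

8940 N·s/m

c_c = 2√(k·m) = 2√(59100 × 338) = 2 × 4469 = 8939 N·s/m.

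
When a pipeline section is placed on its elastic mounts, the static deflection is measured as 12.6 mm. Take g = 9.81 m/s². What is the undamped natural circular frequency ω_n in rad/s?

ω_n = √(g/δ_st) = √(9.81/0.0126) = √778.6 = 27.90 rad/s.

27.9 rad/s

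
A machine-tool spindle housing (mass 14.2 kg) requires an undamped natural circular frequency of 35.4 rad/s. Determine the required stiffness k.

17800 N/m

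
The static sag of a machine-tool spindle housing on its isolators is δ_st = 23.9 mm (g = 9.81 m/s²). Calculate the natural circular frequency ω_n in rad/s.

20.3 rad/s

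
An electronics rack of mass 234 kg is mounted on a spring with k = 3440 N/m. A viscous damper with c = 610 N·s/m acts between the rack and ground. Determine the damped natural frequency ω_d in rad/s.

ω_n = √(k/m) = √(3440/234) = 3.834 rad/s.
Critical damping c_c = 2√(k·m) = 2√(3440 × 234) = 1794 N·s/m, so ζ = c/c_c = 610/1794 = 0.3399.
ω_d = ω_n√(1 − ζ²) = 3.834 × √(1 − 0.116) = 3.606 rad/s.

3.61 rad/s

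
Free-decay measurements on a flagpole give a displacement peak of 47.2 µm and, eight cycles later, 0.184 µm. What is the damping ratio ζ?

Logarithmic decrement δ = (1/n)·ln(x₀/x_n) = (1/8)·ln(47.2/0.184) = (1/8)·ln(256.5) = 0.6934.
ζ = δ/√(4π² + δ²) = 0.6934/√(39.48 + 0.481) = 0.6934/6.321 = 0.1097.

0.110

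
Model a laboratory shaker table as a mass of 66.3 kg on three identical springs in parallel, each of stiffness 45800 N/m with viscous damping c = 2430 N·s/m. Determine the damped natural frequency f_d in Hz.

6.63 Hz

Parallel springs add: k_eq = 3 × 45800 = 137400 N/m.
ω_n = √(k_eq/m) = √(137400/66.3) = 45.52 rad/s.
Critical damping c_c = 2√(k_eq·m) = 2√(137400 × 66.3) = 6036 N·s/m, so ζ = c/c_c = 2430/6036 = 0.4026.
ω_d = ω_n√(1 − ζ²) = 45.52 × √(1 − 0.162) = 41.67 rad/s.
f_d = ω_d/(2π) = 6.632 Hz.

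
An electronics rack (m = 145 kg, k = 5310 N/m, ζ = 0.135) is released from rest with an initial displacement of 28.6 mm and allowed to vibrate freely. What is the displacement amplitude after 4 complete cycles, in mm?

Logarithmic decrement δ = 2πζ/√(1 − ζ²) = 2π × 0.1350/√(1 − 0.0182) = 0.8561.
After n cycles, x_n/x₀ = e^(−nδ), so x_4 = 28.6 × e^(−4 × 0.8561) = 28.6 × 0.03257 = 0.9316 mm.

0.932 mm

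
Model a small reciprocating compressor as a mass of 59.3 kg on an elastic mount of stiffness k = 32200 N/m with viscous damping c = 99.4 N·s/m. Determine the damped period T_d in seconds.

0.270 s

ω_n = √(k/m) = √(32200/59.3) = 23.30 rad/s.
Critical damping c_c = 2√(k·m) = 2√(32200 × 59.3) = 2764 N·s/m, so ζ = c/c_c = 99.4/2764 = 0.03597.
ω_d = ω_n√(1 − ζ²) = 23.30 × √(1 − 0.00129) = 23.29 rad/s.
T_d = 2π/ω_d = 0.2698 s.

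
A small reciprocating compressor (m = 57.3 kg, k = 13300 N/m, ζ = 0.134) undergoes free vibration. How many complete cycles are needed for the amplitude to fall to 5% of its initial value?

4 cycles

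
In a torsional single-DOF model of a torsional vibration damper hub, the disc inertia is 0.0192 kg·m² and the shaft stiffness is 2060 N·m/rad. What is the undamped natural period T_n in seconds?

ω_n = √(k_t/J) = √(2060/0.0192) = √107300 = 327.6 rad/s.
T_n = 2π/ω_n = 6.283/327.6 = 0.01918 s.

0.0192 s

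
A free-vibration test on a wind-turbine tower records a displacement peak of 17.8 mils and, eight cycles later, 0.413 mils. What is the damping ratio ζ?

Logarithmic decrement δ = (1/n)·ln(x₀/x_n) = (1/8)·ln(17.8/0.413) = (1/8)·ln(43.10) = 0.4704.
ζ = δ/√(4π² + δ²) = 0.4704/√(39.48 + 0.221) = 0.4704/6.301 = 0.07466.

0.0747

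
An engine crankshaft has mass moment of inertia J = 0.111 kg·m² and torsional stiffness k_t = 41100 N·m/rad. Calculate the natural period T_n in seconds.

ω_n = √(k_t/J) = √(41100/0.111) = √370300 = 608.5 rad/s.
T_n = 2π/ω_n = 6.283/608.5 = 0.01033 s.

0.0103 s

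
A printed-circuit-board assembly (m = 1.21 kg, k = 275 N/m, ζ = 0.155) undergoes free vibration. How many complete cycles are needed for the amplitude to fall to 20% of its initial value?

Logarithmic decrement δ = 2πζ/√(1 − ζ²) = 2π × 0.1550/√(1 − 0.0240) = 0.9858.
x_n/x₀ = e^(−nδ) ≤ 0.2; take ln: n ≥ ln(1/0.2)/δ = 1.609/0.9858 = 1.633.
So 2 complete cycles are required.

2 cycles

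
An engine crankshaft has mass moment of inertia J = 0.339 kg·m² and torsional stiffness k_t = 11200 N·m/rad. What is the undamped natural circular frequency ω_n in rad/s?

182 rad/s

ω_n = √(k_t/J) = √(11200/0.339) = √33040 = 181.8 rad/s.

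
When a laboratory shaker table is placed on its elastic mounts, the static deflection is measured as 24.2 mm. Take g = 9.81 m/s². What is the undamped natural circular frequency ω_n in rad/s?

20.1 rad/s

ω_n = √(g/δ_st) = √(9.81/0.0242) = √405.4 = 20.13 rad/s.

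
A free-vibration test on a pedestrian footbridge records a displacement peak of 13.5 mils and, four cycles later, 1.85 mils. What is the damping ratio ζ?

0.0788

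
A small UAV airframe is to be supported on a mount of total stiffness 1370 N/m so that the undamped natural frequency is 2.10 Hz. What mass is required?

ω_n = 2πf_n = 2π × 2.10 = 13.19 rad/s.
m = k/ω_n² = 1370/13.19² = 1370/174.1 = 7.869 kg.

7.87 kg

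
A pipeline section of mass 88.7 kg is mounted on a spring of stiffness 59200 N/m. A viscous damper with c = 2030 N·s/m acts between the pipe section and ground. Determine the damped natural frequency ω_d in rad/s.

23.2 rad/s

ω_n = √(k/m) = √(59200/88.7) = 25.83 rad/s.
Critical damping c_c = 2√(k·m) = 2√(59200 × 88.7) = 4583 N·s/m, so ζ = c/c_c = 2030/4583 = 0.4429.
ω_d = ω_n√(1 − ζ²) = 25.83 × √(1 − 0.196) = 23.16 rad/s.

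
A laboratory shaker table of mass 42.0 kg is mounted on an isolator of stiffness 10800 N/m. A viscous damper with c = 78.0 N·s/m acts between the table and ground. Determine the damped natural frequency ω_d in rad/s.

ω_n = √(k/m) = √(10800/42.0) = 16.04 rad/s.
Critical damping c_c = 2√(k·m) = 2√(10800 × 42.0) = 1347 N·s/m, so ζ = c/c_c = 78.0/1347 = 0.05791.
ω_d = ω_n√(1 − ζ²) = 16.04 × √(1 − 0.00335) = 16.01 rad/s.

16.0 rad/s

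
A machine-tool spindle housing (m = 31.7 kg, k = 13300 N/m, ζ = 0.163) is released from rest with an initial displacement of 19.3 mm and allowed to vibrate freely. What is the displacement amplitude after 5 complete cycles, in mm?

0.108 mm

Logarithmic decrement δ = 2πζ/√(1 − ζ²) = 2π × 0.1630/√(1 − 0.0266) = 1.038.
After n cycles, x_n/x₀ = e^(−nδ), so x_5 = 19.3 × e^(−5 × 1.038) = 19.3 × 0.005571 = 0.1075 mm.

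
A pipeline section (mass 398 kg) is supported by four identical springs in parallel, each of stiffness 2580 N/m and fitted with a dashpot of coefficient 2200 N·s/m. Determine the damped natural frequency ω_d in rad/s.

4.28 rad/s

Parallel springs add: k_eq = 4 × 2580 = 10320 N/m.
ω_n = √(k_eq/m) = √(10320/398) = 5.092 rad/s.
Critical damping c_c = 2√(k_eq·m) = 2√(10320 × 398) = 4053 N·s/m, so ζ = c/c_c = 2200/4053 = 0.5428.
ω_d = ω_n√(1 − ζ²) = 5.092 × √(1 − 0.295) = 4.277 rad/s.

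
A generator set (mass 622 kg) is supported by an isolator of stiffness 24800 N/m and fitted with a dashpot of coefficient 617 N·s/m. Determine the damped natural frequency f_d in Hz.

1.00 Hz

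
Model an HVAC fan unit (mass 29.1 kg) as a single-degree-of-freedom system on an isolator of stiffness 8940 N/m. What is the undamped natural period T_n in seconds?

ω_n = √(k/m) = √(8940/29.1) = √307.2 = 17.53 rad/s.
T_n = 2π/ω_n = 6.283/17.53 = 0.3585 s.

0.358 s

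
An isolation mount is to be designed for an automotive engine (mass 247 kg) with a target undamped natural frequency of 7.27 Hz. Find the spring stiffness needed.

515000 N/m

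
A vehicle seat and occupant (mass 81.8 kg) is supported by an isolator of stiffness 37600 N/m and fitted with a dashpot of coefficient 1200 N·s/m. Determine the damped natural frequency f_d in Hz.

ω_n = √(k/m) = √(37600/81.8) = 21.44 rad/s.
Critical damping c_c = 2√(k·m) = 2√(37600 × 81.8) = 3508 N·s/m, so ζ = c/c_c = 1200/3508 = 0.3421.
ω_d = ω_n√(1 − ζ²) = 21.44 × √(1 − 0.117) = 20.15 rad/s.
f_d = ω_d/(2π) = 3.206 Hz.

3.21 Hz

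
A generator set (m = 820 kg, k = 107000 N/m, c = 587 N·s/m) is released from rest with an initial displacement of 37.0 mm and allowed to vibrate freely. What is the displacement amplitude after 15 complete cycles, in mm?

1.93 mm

ζ = c/(2√(km)) = 587/(2√(107000 × 820)) = 587/18730 = 0.03133.
Logarithmic decrement δ = 2πζ/√(1 − ζ²) = 2π × 0.03133/√(1 − 0.000982) = 0.1970.
After n cycles, x_n/x₀ = e^(−nδ), so x_15 = 37.0 × e^(−15 × 0.1970) = 37.0 × 0.05210 = 1.928 mm.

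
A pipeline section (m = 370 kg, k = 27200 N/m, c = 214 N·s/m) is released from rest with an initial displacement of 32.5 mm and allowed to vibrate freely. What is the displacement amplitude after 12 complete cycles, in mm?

2.55 mm

ζ = c/(2√(km)) = 214/(2√(27200 × 370)) = 214/6345 = 0.03373.
Logarithmic decrement δ = 2πζ/√(1 − ζ²) = 2π × 0.03373/√(1 − 0.00114) = 0.2120.
After n cycles, x_n/x₀ = e^(−nδ), so x_12 = 32.5 × e^(−12 × 0.2120) = 32.5 × 0.07851 = 2.552 mm.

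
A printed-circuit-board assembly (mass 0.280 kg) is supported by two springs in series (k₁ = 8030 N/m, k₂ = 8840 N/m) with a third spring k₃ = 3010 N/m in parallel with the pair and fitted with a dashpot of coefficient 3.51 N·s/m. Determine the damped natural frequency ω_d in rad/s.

160 rad/s

Series pair: k_s = k₁k₂/(k₁+k₂) = (8030)(8840)/(8030 + 8840) = 4208 N/m. In parallel with k₃: k_eq = 4208 + 3010 = 7218 N/m.
ω_n = √(k_eq/m) = √(7218/0.280) = 160.6 rad/s.
Critical damping c_c = 2√(k_eq·m) = 2√(7218 × 0.280) = 89.91 N·s/m, so ζ = c/c_c = 3.51/89.91 = 0.03904.
ω_d = ω_n√(1 − ζ²) = 160.6 × √(1 − 0.00152) = 160.4 rad/s.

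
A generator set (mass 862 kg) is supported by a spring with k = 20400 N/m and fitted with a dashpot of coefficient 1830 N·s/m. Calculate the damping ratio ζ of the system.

ω_n = √(k/m) = √(20400/862) = 4.865 rad/s.
Critical damping c_c = 2√(k·m) = 2√(20400 × 862) = 8387 N·s/m, so ζ = c/c_c = 1830/8387 = 0.2182.

0.218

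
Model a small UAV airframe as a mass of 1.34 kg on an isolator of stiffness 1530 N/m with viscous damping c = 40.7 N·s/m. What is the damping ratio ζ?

0.449

ω_n = √(k/m) = √(1530/1.34) = 33.79 rad/s.
Critical damping c_c = 2√(k·m) = 2√(1530 × 1.34) = 90.56 N·s/m, so ζ = c/c_c = 40.7/90.56 = 0.4494.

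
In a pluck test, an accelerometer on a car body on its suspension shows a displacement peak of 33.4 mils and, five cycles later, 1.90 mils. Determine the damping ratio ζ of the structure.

Logarithmic decrement δ = (1/n)·ln(x₀/x_n) = (1/5)·ln(33.4/1.90) = (1/5)·ln(17.58) = 0.5733.
ζ = δ/√(4π² + δ²) = 0.5733/√(39.48 + 0.329) = 0.5733/6.309 = 0.09087.

0.0909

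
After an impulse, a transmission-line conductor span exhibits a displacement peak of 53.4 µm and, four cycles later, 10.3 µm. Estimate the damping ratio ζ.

Logarithmic decrement δ = (1/n)·ln(x₀/x_n) = (1/4)·ln(53.4/10.3) = (1/4)·ln(5.184) = 0.4114.
ζ = δ/√(4π² + δ²) = 0.4114/√(39.48 + 0.169) = 0.4114/6.297 = 0.06534.

0.0653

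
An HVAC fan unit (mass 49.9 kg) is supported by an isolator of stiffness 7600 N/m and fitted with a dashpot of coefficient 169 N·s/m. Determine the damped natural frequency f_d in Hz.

1.95 Hz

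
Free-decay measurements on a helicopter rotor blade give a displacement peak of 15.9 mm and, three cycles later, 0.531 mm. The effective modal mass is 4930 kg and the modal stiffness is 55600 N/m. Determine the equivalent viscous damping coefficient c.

Logarithmic decrement δ = (1/n)·ln(x₀/x_n) = (1/3)·ln(15.9/0.531) = (1/3)·ln(29.94) = 1.133.
ζ = δ/√(4π² + δ²) = 1.133/√(39.48 + 1.28) = 1.133/6.385 = 0.1775.
c = ζ · 2√(km) = 0.1775 × 2√(55600 × 4930) = 0.1775 × 33110 = 5877 N·s/m.

5880 N·s/m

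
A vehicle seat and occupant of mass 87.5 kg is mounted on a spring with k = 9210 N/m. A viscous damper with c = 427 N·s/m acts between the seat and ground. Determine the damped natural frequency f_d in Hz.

1.59 Hz

ω_n = √(k/m) = √(9210/87.5) = 10.26 rad/s.
Critical damping c_c = 2√(k·m) = 2√(9210 × 87.5) = 1795 N·s/m, so ζ = c/c_c = 427/1795 = 0.2378.
ω_d = ω_n√(1 − ζ²) = 10.26 × √(1 − 0.0566) = 9.965 rad/s.
f_d = ω_d/(2π) = 1.586 Hz.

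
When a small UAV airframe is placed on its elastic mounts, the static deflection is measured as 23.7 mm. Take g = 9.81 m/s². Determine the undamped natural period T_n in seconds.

ω_n = √(g/δ_st) = √(9.81/0.0237) = √413.9 = 20.35 rad/s.
T_n = 2π/ω_n = 6.283/20.35 = 0.3088 s.

0.309 s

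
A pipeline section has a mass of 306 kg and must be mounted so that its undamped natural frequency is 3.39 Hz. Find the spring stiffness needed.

ω_n = 2πf_n = 2π × 3.39 = 21.30 rad/s.
k = m·ω_n² = 306 × 21.30² = 306 × 453.7 = 138800 N/m.

139000 N/m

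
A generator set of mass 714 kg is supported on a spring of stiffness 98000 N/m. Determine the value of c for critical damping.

c_c = 2√(k·m) = 2√(98000 × 714) = 2 × 8365 = 16730 N·s/m.

16700 N·s/m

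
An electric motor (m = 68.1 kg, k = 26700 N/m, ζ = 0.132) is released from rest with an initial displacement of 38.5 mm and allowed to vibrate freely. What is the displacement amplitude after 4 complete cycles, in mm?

1.36 mm

Logarithmic decrement δ = 2πζ/√(1 − ζ²) = 2π × 0.1320/√(1 − 0.0174) = 0.8367.
After n cycles, x_n/x₀ = e^(−nδ), so x_4 = 38.5 × e^(−4 × 0.8367) = 38.5 × 0.03520 = 1.355 mm.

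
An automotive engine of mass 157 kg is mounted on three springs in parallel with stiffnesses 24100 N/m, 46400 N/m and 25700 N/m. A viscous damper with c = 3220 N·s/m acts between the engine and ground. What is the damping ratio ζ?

0.414

Parallel springs add: k_eq = 24100 + 46400 + 25700 = 96200 N/m.
ω_n = √(k_eq/m) = √(96200/157) = 24.75 rad/s.
Critical damping c_c = 2√(k_eq·m) = 2√(96200 × 157) = 7773 N·s/m, so ζ = c/c_c = 3220/7773 = 0.4143.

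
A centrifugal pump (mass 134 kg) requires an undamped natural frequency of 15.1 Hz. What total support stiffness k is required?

1210000 N/m

ω_n = 2πf_n = 2π × 15.1 = 94.88 rad/s.
k = m·ω_n² = 134 × 94.88² = 134 × 9001 = 1206000 N/m.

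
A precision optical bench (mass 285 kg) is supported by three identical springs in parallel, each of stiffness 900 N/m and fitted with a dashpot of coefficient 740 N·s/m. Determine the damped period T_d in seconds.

Parallel springs add: k_eq = 3 × 900 = 2700 N/m.
ω_n = √(k_eq/m) = √(2700/285) = 3.078 rad/s.
Critical damping c_c = 2√(k_eq·m) = 2√(2700 × 285) = 1754 N·s/m, so ζ = c/c_c = 740/1754 = 0.4218.
ω_d = ω_n√(1 − ζ²) = 3.078 × √(1 − 0.178) = 2.791 rad/s.
T_d = 2π/ω_d = 2.251 s.

2.25 s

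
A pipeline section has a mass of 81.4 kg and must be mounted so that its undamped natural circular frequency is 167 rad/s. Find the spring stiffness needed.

k = m·ω_n² = 81.4 × 167.0² = 81.4 × 27890 = 2270000 N/m.

2270000 N/m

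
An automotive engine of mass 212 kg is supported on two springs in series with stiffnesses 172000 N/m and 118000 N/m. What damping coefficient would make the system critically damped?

7700 N·s/m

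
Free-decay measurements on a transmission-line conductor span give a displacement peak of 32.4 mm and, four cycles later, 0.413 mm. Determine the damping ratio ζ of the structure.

0.171

Logarithmic decrement δ = (1/n)·ln(x₀/x_n) = (1/4)·ln(32.4/0.413) = (1/4)·ln(78.45) = 1.091.
ζ = δ/√(4π² + δ²) = 1.091/√(39.48 + 1.19) = 1.091/6.377 = 0.1710.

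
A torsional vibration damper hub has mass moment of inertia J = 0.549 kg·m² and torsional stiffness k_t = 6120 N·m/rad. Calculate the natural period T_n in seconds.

ω_n = √(k_t/J) = √(6120/0.549) = √11150 = 105.6 rad/s.
T_n = 2π/ω_n = 6.283/105.6 = 0.05951 s.

0.0595 s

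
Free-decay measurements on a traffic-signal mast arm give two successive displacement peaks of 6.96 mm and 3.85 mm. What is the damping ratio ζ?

0.0938

Logarithmic decrement δ = (1/n)·ln(x₀/x_n) = (1/1)·ln(6.96/3.85) = (1/1)·ln(1.808) = 0.5921.
ζ = δ/√(4π² + δ²) = 0.5921/√(39.48 + 0.351) = 0.5921/6.311 = 0.09382.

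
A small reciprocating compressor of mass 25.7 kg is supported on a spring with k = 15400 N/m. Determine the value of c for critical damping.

c_c = 2√(k·m) = 2√(15400 × 25.7) = 2 × 629.1 = 1258 N·s/m.

1260 N·s/m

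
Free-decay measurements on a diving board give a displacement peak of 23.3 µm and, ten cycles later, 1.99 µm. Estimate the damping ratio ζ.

Logarithmic decrement δ = (1/n)·ln(x₀/x_n) = (1/10)·ln(23.3/1.99) = (1/10)·ln(11.71) = 0.2460.
ζ = δ/√(4π² + δ²) = 0.2460/√(39.48 + 0.0605) = 0.2460/6.288 = 0.03913.

0.0391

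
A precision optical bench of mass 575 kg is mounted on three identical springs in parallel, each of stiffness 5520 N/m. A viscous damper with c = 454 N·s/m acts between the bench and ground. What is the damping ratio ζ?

Parallel springs add: k_eq = 3 × 5520 = 16560 N/m.
ω_n = √(k_eq/m) = √(16560/575) = 5.367 rad/s.
Critical damping c_c = 2√(k_eq·m) = 2√(16560 × 575) = 6172 N·s/m, so ζ = c/c_c = 454/6172 = 0.07356.

0.0736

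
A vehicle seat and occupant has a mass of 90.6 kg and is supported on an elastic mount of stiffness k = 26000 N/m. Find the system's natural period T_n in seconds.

0.371 s

ω_n = √(k/m) = √(26000/90.6) = √287.0 = 16.94 rad/s.
T_n = 2π/ω_n = 6.283/16.94 = 0.3709 s.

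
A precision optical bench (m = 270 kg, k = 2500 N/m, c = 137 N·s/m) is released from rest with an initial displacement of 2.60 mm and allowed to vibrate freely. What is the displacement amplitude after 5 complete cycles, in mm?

ζ = c/(2√(km)) = 137/(2√(2500 × 270)) = 137/1643 = 0.08338.
Logarithmic decrement δ = 2πζ/√(1 − ζ²) = 2π × 0.08338/√(1 − 0.00695) = 0.5257.
After n cycles, x_n/x₀ = e^(−nδ), so x_5 = 2.60 × e^(−5 × 0.5257) = 2.60 × 0.07219 = 0.1877 mm.

0.188 mm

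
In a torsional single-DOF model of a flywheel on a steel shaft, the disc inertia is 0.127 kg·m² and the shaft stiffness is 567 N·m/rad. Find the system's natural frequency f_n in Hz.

10.6 Hz

ω_n = √(k_t/J) = √(567/0.127) = √4465 = 66.82 rad/s.
f_n = ω_n/(2π) = 66.82/6.283 = 10.63 Hz.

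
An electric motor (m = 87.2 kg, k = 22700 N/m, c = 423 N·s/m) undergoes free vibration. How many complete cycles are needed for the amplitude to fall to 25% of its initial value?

2 cycles

ζ = c/(2√(km)) = 423/(2√(22700 × 87.2)) = 423/2814 = 0.1503.
Logarithmic decrement δ = 2πζ/√(1 − ζ²) = 2π × 0.1503/√(1 − 0.0226) = 0.9554.
x_n/x₀ = e^(−nδ) ≤ 0.25; take ln: n ≥ ln(1/0.25)/δ = 1.386/0.9554 = 1.451.
So 2 complete cycles are required.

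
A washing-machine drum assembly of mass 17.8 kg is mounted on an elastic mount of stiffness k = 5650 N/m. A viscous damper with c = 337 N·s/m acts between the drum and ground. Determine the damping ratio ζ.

ω_n = √(k/m) = √(5650/17.8) = 17.82 rad/s.
Critical damping c_c = 2√(k·m) = 2√(5650 × 17.8) = 634.3 N·s/m, so ζ = c/c_c = 337/634.3 = 0.5313.

0.531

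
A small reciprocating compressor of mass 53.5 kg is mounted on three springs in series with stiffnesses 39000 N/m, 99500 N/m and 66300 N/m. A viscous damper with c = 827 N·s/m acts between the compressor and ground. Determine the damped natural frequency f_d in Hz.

Series springs: 1/k_eq = 1/39000 + 1/99500 + 1/66300 = 5.077×10^-5, so k_eq = 19700 N/m.
ω_n = √(k_eq/m) = √(19700/53.5) = 19.19 rad/s.
Critical damping c_c = 2√(k_eq·m) = 2√(19700 × 53.5) = 2053 N·s/m, so ζ = c/c_c = 827/2053 = 0.4028.
ω_d = ω_n√(1 − ζ²) = 19.19 × √(1 − 0.162) = 17.56 rad/s.
f_d = ω_d/(2π) = 2.795 Hz.

2.79 Hz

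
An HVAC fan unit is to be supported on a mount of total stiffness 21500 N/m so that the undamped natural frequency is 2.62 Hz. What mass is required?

79.3 kg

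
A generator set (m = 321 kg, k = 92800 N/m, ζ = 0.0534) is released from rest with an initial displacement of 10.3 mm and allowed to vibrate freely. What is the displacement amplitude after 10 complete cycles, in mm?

0.358 mm

Logarithmic decrement δ = 2πζ/√(1 − ζ²) = 2π × 0.05340/√(1 − 0.00285) = 0.3360.
After n cycles, x_n/x₀ = e^(−nδ), so x_10 = 10.3 × e^(−10 × 0.3360) = 10.3 × 0.03473 = 0.3578 mm.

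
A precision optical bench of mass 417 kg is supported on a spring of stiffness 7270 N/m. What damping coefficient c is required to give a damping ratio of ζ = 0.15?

522 N·s/m

c_c = 2√(k·m) = 2√(7270 × 417) = 3482 N·s/m.
c = ζ·c_c = 0.15 × 3482 = 522.3 N·s/m.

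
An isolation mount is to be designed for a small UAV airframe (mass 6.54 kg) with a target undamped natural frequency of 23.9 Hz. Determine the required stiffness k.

ω_n = 2πf_n = 2π × 23.9 = 150.2 rad/s.
k = m·ω_n² = 6.54 × 150.2² = 6.54 × 22550 = 147500 N/m.

147000 N/m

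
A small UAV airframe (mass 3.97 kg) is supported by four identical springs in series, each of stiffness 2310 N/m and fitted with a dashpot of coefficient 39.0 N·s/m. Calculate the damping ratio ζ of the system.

0.407

Series springs: 1/k_eq = 4/2310, so k_eq = 2310/4 = 577.5 N/m.
ω_n = √(k_eq/m) = √(577.5/3.97) = 12.06 rad/s.
Critical damping c_c = 2√(k_eq·m) = 2√(577.5 × 3.97) = 95.76 N·s/m, so ζ = c/c_c = 39.0/95.76 = 0.4073.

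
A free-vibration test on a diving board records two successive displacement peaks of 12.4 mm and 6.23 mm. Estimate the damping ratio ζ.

0.109

Logarithmic decrement δ = (1/n)·ln(x₀/x_n) = (1/1)·ln(12.4/6.23) = (1/1)·ln(1.990) = 0.6883.
ζ = δ/√(4π² + δ²) = 0.6883/√(39.48 + 0.474) = 0.6883/6.321 = 0.1089.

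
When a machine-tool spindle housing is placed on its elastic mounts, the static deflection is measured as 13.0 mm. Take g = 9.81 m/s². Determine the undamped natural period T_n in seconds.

0.229 s

ω_n = √(g/δ_st) = √(9.81/0.0130) = √754.6 = 27.47 rad/s.
T_n = 2π/ω_n = 6.283/27.47 = 0.2287 s.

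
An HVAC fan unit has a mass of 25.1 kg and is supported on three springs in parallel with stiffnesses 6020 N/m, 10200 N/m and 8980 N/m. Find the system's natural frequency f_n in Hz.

5.04 Hz

Parallel springs add: k_eq = 6020 + 10200 + 8980 = 25200 N/m.
ω_n = √(k_eq/m) = √(25200/25.1) = √1004 = 31.69 rad/s.
f_n = ω_n/(2π) = 31.69/6.283 = 5.043 Hz.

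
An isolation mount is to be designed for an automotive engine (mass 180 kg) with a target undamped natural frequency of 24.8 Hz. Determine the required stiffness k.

4370000 N/m

ω_n = 2πf_n = 2π × 24.8 = 155.8 rad/s.
k = m·ω_n² = 180 × 155.8² = 180 × 24280 = 4371000 N/m.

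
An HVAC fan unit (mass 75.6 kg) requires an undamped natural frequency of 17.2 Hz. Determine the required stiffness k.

ω_n = 2πf_n = 2π × 17.2 = 108.1 rad/s.
k = m·ω_n² = 75.6 × 108.1² = 75.6 × 11680 = 883000 N/m.

883000 N/m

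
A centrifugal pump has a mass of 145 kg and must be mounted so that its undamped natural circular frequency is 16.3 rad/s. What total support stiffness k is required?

k = m·ω_n² = 145 × 16.30² = 145 × 265.7 = 38530 N/m.

38500 N/m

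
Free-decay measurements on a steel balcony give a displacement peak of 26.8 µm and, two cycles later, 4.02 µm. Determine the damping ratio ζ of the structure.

Logarithmic decrement δ = (1/n)·ln(x₀/x_n) = (1/2)·ln(26.8/4.02) = (1/2)·ln(6.667) = 0.9486.
ζ = δ/√(4π² + δ²) = 0.9486/√(39.48 + 0.900) = 0.9486/6.354 = 0.1493.

0.149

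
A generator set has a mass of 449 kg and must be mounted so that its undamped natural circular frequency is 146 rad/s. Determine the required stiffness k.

9570000 N/m

k = m·ω_n² = 449 × 146.0² = 449 × 21320 = 9571000 N/m.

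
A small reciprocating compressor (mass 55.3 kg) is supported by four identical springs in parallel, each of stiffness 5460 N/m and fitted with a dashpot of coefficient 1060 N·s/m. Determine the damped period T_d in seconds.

Parallel springs add: k_eq = 4 × 5460 = 21840 N/m.
ω_n = √(k_eq/m) = √(21840/55.3) = 19.87 rad/s.
Critical damping c_c = 2√(k_eq·m) = 2√(21840 × 55.3) = 2198 N·s/m, so ζ = c/c_c = 1060/2198 = 0.4823.
ω_d = ω_n√(1 − ζ²) = 19.87 × √(1 − 0.233) = 17.41 rad/s.
T_d = 2π/ω_d = 0.3609 s.

0.361 s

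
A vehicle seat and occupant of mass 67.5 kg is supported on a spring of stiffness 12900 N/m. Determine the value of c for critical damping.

1870 N·s/m

c_c = 2√(k·m) = 2√(12900 × 67.5) = 2 × 933.1 = 1866 N·s/m.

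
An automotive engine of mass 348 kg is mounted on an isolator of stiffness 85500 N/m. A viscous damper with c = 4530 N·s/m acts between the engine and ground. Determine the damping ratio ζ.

0.415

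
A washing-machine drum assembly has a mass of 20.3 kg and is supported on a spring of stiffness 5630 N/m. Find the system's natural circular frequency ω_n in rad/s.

16.7 rad/s

ω_n = √(k/m) = √(5630/20.3) = √277.3 = 16.65 rad/s.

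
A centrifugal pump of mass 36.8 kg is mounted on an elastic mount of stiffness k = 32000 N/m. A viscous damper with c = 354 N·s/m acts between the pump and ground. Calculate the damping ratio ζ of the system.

ω_n = √(k/m) = √(32000/36.8) = 29.49 rad/s.
Critical damping c_c = 2√(k·m) = 2√(32000 × 36.8) = 2170 N·s/m, so ζ = c/c_c = 354/2170 = 0.1631.

0.163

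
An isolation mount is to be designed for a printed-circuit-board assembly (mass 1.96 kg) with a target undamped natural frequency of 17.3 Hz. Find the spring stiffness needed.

23200 N/m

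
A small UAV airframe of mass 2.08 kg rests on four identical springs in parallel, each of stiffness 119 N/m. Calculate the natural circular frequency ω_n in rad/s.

15.1 rad/s

Parallel springs add: k_eq = 4 × 119 = 476.0 N/m.
ω_n = √(k_eq/m) = √(476.0/2.08) = √228.8 = 15.13 rad/s.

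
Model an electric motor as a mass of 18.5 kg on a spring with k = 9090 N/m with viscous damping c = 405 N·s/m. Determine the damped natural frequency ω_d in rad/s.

ω_n = √(k/m) = √(9090/18.5) = 22.17 rad/s.
Critical damping c_c = 2√(k·m) = 2√(9090 × 18.5) = 820.2 N·s/m, so ζ = c/c_c = 405/820.2 = 0.4938.
ω_d = ω_n√(1 − ζ²) = 22.17 × √(1 − 0.244) = 19.28 rad/s.

19.3 rad/s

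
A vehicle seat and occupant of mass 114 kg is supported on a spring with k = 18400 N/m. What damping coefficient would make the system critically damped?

c_c = 2√(k·m) = 2√(18400 × 114) = 2 × 1448 = 2897 N·s/m.

2900 N·s/m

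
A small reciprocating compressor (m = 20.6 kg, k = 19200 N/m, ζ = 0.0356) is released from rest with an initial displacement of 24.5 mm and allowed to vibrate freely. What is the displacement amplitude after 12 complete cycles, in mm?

1.67 mm

Logarithmic decrement δ = 2πζ/√(1 − ζ²) = 2π × 0.03560/√(1 − 0.00127) = 0.2238.
After n cycles, x_n/x₀ = e^(−nδ), so x_12 = 24.5 × e^(−12 × 0.2238) = 24.5 × 0.06816 = 1.670 mm.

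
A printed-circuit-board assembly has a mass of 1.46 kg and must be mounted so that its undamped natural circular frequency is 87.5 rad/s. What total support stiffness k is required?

k = m·ω_n² = 1.46 × 87.50² = 1.46 × 7656 = 11180 N/m.

11200 N/m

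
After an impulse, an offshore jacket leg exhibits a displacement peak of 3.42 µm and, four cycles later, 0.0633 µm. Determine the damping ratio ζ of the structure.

Logarithmic decrement δ = (1/n)·ln(x₀/x_n) = (1/4)·ln(3.42/0.0633) = (1/4)·ln(54.03) = 0.9974.
ζ = δ/√(4π² + δ²) = 0.9974/√(39.48 + 0.995) = 0.9974/6.362 = 0.1568.

0.157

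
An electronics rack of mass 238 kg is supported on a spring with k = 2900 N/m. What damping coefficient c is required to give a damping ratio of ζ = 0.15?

c_c = 2√(k·m) = 2√(2900 × 238) = 1662 N·s/m.
c = ζ·c_c = 0.15 × 1662 = 249.2 N·s/m.

249 N·s/m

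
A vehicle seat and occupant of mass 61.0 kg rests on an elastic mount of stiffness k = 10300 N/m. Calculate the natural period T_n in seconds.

0.484 s

ω_n = √(k/m) = √(10300/61.0) = √168.9 = 12.99 rad/s.
T_n = 2π/ω_n = 6.283/12.99 = 0.4835 s.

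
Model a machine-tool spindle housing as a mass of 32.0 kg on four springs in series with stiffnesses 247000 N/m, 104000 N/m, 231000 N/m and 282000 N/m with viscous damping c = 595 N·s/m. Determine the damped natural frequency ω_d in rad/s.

Series springs: 1/k_eq = 1/247000 + 1/104000 + 1/231000 + 1/282000 = 2.154×10^-5, so k_eq = 46430 N/m.
ω_n = √(k_eq/m) = √(46430/32.0) = 38.09 rad/s.
Critical damping c_c = 2√(k_eq·m) = 2√(46430 × 32.0) = 2438 N·s/m, so ζ = c/c_c = 595/2438 = 0.2441.
ω_d = ω_n√(1 − ζ²) = 38.09 × √(1 − 0.0596) = 36.94 rad/s.

36.9 rad/s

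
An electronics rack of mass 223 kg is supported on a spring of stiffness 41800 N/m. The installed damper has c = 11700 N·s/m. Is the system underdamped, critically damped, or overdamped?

c_c = 2√(k·m) = 6106 N·s/m; ζ = c/c_c = 11700/6106 = 1.92.
Since ζ > 1 the system is overdamped.

overdamped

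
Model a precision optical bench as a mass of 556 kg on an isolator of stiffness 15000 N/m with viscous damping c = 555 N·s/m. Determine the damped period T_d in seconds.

1.22 s

ω_n = √(k/m) = √(15000/556) = 5.194 rad/s.
Critical damping c_c = 2√(k·m) = 2√(15000 × 556) = 5776 N·s/m, so ζ = c/c_c = 555/5776 = 0.09609.
ω_d = ω_n√(1 − ζ²) = 5.194 × √(1 − 0.00923) = 5.170 rad/s.
T_d = 2π/ω_d = 1.215 s.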